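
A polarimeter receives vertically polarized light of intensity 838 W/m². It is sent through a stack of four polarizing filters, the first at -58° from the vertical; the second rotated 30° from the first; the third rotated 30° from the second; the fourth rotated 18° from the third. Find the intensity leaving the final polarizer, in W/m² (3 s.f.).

I ≈ 120 W/m²

I₁ = 838 W/m² · cos²(58°) = 235.3 W/m².
I₂ = I₁ · cos²(30°) = 235.3 · 0.75 = 176.5 W/m².
I₃ = I₂ · cos²(30°) = 176.5 · 0.75 = 132.4 W/m².
I₄ = I₃ · cos²(18°) = 132.4 · 0.9045 = 119.7 W/m².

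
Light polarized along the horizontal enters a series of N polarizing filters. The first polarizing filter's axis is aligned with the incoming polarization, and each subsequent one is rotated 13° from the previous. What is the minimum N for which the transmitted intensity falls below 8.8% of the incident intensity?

N = 48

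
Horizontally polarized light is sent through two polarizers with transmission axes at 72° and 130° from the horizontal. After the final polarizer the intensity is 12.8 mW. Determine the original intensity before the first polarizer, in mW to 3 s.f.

I₀ ≈ 477 mW

By Malus's law, I₁ = I₀ cos²(72° − 0°) = I₀ cos²(72°) = 0.09549 I₀.
I₂ = I₁ cos²(130° − 72°) = 0.09549 I₀ · cos²(58°) = 0.02682 I₀.
So 12.8 mW = 0.02682 I₀, giving I₀ = 12.8/0.02682 = 477.3 mW.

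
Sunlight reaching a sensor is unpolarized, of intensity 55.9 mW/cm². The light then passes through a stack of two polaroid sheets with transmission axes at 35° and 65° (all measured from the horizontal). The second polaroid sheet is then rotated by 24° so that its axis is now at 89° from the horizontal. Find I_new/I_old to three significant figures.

Before rotation:
Unpolarized light through the first polarizer → I₁ = ½ I₀, now polarized at 35°.
I₂ = I₁ cos²(65° − 35°) = 0.5 I₀ · cos²(30°) = 0.375 I₀.
After rotation:
Unpolarized light through the first polarizer → I₁ = ½ I₀, now polarized at 35°.
I₂ = I₁ cos²(89° − 35°) = 0.5 I₀ · cos²(54°) = 0.1727 I₀.
Ratio = 0.1727 / 0.375 = 0.4607.

I_new/I_old ≈ 0.461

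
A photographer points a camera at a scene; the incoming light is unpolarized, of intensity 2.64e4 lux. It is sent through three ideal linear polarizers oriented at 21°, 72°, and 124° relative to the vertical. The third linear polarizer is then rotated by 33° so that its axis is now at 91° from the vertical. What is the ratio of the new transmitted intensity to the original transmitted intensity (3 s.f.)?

I_new/I_old ≈ 2.36

Before rotation:
Unpolarized light through the first polarizer → I₁ = ½ I₀, now polarized at 21°.
I₂ = I₁ cos²(72° − 21°) = 0.5 I₀ · cos²(51°) = 0.198 I₀.
I₃ = I₂ cos²(124° − 72°) = 0.198 I₀ · cos²(52°) = 0.07506 I₀.
After rotation:
Unpolarized light through the first polarizer → I₁ = ½ I₀, now polarized at 21°.
I₂ = I₁ cos²(72° − 21°) = 0.5 I₀ · cos²(51°) = 0.198 I₀.
I₃ = I₂ cos²(91° − 72°) = 0.198 I₀ · cos²(19°) = 0.177 I₀.
Ratio = 0.177 / 0.07506 = 2.359.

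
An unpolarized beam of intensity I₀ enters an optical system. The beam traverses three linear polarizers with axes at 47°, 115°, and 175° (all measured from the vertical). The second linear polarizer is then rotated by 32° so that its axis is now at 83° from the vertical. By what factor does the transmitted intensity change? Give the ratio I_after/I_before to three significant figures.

I_new/I_old ≈ 0.0227

Before rotation:
Unpolarized light through the first polarizer → I₁ = ½ I₀, now polarized at 47°.
I₂ = I₁ cos²(115° − 47°) = 0.5 I₀ · cos²(68°) = 0.07017 I₀.
I₃ = I₂ cos²(175° − 115°) = 0.07017 I₀ · cos²(60°) = 0.01754 I₀.
After rotation:
Unpolarized light through the first polarizer → I₁ = ½ I₀, now polarized at 47°.
I₂ = I₁ cos²(83° − 47°) = 0.5 I₀ · cos²(36°) = 0.3273 I₀.
Angle between axes 2 and 3: 88°. I₃ = 0.3273 I₀ · cos²(88°) = 0.0003986 I₀.
Ratio = 0.0003986 / 0.01754 = 0.02272.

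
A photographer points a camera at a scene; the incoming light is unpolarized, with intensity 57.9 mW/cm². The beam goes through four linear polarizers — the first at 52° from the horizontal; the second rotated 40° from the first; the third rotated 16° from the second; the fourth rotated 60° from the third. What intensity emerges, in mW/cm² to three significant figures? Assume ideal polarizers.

Unpolarized light through the first polarizer → I₁ = 57.9 mW/cm²/2 = 28.95 mW/cm², polarized at 52°.
I₂ = I₁ · cos²(40°) = 28.95 · 0.5868 = 16.99 mW/cm².
I₃ = I₂ · cos²(16°) = 16.99 · 0.924 = 15.7 mW/cm².
I₄ = I₃ · cos²(60°) = 15.7 · 0.25 = 3.924 mW/cm².

I ≈ 3.92 mW/cm²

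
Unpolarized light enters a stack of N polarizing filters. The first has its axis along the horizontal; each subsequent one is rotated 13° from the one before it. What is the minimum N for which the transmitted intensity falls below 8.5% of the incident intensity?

First polarizer halves the unpolarized light: factor 1/2.
Each further stage multiplies by cos²(13°) = 0.9494.
After N polarizers: T = 0.5·0.9494^(N−1). Require T < 0.085 ⇒ N−1 > ln(0.085/0.5)/ln(0.9494) = 34.12, so N−1 ≥ 35 and N = 36.
Check: N=36 gives T = 0.08122 < 0.085; N=35 gives T = 0.08555.

N = 36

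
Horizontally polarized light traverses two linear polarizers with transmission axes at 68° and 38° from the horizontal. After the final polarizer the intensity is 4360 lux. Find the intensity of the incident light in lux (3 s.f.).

I₁ = I₀ cos²(68° − 0°) = I₀ cos²(68°) = 0.1403 I₀.
I₂ = I₁ cos²(38° − 68°) = 0.1403 I₀ · cos²(30°) = 0.1052 I₀.
So 4360 lux = 0.1052 I₀, giving I₀ = 4360/0.1052 = 4.143e+04 lux.

I₀ ≈ 4.14e4 lux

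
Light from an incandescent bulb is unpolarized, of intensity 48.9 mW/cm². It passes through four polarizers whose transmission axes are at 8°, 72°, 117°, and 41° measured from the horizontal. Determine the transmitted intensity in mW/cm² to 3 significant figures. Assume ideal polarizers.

I ≈ 0.137 mW/cm²

Unpolarized light through the first polarizer → I₁ = 48.9 mW/cm²/2 = 24.45 mW/cm², polarized at 8°.
I₂ = I₁ · cos²(64°) = 24.45 · 0.1922 = 4.699 mW/cm².
I₃ = I₂ · cos²(45°) = 4.699 · 0.5 = 2.349 mW/cm².
I₄ = I₃ · cos²(76°) = 2.349 · 0.05853 = 0.1375 mW/cm².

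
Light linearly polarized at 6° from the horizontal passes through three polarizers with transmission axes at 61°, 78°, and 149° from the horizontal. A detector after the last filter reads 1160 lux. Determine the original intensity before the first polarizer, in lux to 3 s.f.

By Malus's law, I₁ = I₀ cos²(61° − 6°) = I₀ cos²(55°) = 0.329 I₀.
I₂ = I₁ cos²(78° − 61°) = 0.329 I₀ · cos²(17°) = 0.3009 I₀.
I₃ = I₂ cos²(149° − 78°) = 0.3009 I₀ · cos²(71°) = 0.03189 I₀.
So 1160 lux = 0.03189 I₀, giving I₀ = 1160/0.03189 = 3.637e+04 lux.

I₀ ≈ 3.64e4 lux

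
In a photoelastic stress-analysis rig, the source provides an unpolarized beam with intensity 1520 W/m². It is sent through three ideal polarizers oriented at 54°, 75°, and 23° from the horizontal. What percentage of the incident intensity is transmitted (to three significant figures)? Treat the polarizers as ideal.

≈ 16.5%

Unpolarized light through the first polarizer → I₁ = 1520 W/m²/2 = 760 W/m², polarized at 54°.
I₂ = I₁ · cos²(21°) = 760 · 0.8716 = 662.4 W/m².
I₃ = I₂ · cos²(52°) = 662.4 · 0.379 = 251.1 W/m².
That is 16.52% of the incident intensity.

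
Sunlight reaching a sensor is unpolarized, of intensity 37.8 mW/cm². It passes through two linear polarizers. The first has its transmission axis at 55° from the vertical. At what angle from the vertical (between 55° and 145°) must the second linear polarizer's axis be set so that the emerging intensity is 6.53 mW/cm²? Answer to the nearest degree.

Unpolarized light through the first polarizer → I₁ = ½ I₀, now polarized at 55°.
Target fraction: 6.53 / 37.8 mW/cm² = 0.1728 of I₀.
Need I₂/I₀ = 0.1728, so cos²(θ − 55°) = 0.1728 / 0.5 = 0.3455.
θ − 55° = arccos(√0.3455) = 54.0°, giving θ ≈ 55 + 54.0 = 109.0°.

θ ≈ 109°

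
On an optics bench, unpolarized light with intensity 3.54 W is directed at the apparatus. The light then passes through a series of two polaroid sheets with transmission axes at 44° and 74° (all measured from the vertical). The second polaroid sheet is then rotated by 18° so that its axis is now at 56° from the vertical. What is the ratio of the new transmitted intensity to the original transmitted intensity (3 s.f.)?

I_new/I_old ≈ 1.28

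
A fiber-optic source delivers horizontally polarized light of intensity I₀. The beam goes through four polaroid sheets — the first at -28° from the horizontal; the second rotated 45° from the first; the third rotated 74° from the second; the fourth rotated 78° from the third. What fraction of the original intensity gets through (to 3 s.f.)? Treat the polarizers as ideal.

≈ 0.00128 I₀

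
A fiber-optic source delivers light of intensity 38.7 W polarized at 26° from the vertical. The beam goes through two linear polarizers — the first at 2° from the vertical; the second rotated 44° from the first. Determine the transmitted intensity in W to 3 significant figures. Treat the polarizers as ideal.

I₁ = 38.7 W · cos²(24°) = 32.3 W.
I₂ = I₁ · cos²(44°) = 32.3 · 0.5174 = 16.71 W.

I ≈ 16.7 W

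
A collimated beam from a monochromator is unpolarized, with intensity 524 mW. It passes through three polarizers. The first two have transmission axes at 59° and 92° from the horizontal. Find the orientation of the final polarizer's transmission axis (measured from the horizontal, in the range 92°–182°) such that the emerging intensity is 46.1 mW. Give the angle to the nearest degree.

Unpolarized light through the first polarizer → I₁ = ½ I₀, now polarized at 59°.
I₂ = I₁ cos²(92° − 59°) = 0.5 I₀ · cos²(33°) = 0.3517 I₀.
Target fraction: 46.1 / 524 mW = 0.08798 of I₀.
Need I₃/I₀ = 0.08798, so cos²(θ − 92°) = 0.08798 / 0.3517 = 0.2502.
θ − 92° = arccos(√0.2502) = 60.0°, giving θ ≈ 92 + 60.0 = 152.0°.

θ ≈ 152°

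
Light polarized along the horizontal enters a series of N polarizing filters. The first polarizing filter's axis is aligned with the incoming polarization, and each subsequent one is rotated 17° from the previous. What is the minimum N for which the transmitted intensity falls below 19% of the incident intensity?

First polarizer is aligned with the polarization: full transmission.
Each further stage multiplies by cos²(17°) = 0.9145.
After N polarizers: T = 0.9145^(N−1). Require T < 0.19 ⇒ N−1 > ln(0.19)/ln(0.9145) = 18.59, so N−1 ≥ 19 and N = 20.
Check: N=20 gives T = 0.1831 < 0.19; N=19 gives T = 0.2002.

N = 20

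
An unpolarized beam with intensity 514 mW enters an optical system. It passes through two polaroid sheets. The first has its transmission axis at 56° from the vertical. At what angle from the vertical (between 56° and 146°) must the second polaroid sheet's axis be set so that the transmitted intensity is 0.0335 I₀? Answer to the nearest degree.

Unpolarized light through the first polarizer → I₁ = ½ I₀, now polarized at 56°.
Need I₂/I₀ = 0.0335, so cos²(θ − 56°) = 0.0335 / 0.5 = 0.067.
θ − 56° = arccos(√0.067) = 75.0°, giving θ ≈ 56 + 75.0 = 131.0°.

θ ≈ 131°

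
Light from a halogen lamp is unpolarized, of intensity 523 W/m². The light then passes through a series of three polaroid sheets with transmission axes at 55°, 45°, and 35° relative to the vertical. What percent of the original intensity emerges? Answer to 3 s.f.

≈ 47.0%

Unpolarized light through the first polarizer → I₁ = 523 W/m²/2 = 261.5 W/m², polarized at 55°.
I₂ = I₁ · cos²(10°) = 261.5 · 0.9698 = 253.6 W/m².
I₃ = I₂ · cos²(10°) = 253.6 · 0.9698 = 246 W/m².
That is 47.03% of the incident intensity.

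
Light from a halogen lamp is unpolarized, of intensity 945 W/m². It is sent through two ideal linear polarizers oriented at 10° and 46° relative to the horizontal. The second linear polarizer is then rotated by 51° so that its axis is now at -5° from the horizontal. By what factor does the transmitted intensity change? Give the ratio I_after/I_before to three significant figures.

I_new/I_old ≈ 1.43

Before rotation:
Unpolarized light through the first polarizer → I₁ = ½ I₀, now polarized at 10°.
I₂ = I₁ cos²(46° − 10°) = 0.5 I₀ · cos²(36°) = 0.3273 I₀.
After rotation:
Unpolarized light through the first polarizer → I₁ = ½ I₀, now polarized at 10°.
I₂ = I₁ cos²(-5° − 10°) = 0.5 I₀ · cos²(15°) = 0.4665 I₀.
Ratio = 0.4665 / 0.3273 = 1.426.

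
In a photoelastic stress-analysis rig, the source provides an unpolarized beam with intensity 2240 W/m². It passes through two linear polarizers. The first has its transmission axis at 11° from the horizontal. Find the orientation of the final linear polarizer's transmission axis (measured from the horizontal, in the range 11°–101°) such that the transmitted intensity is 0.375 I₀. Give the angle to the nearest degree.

θ ≈ 41°

Unpolarized light through the first polarizer → I₁ = ½ I₀, now polarized at 11°.
Need I₂/I₀ = 0.375, so cos²(θ − 11°) = 0.375 / 0.5 = 0.75.
θ − 11° = arccos(√0.75) = 30.0°, giving θ ≈ 11 + 30.0 = 41.0°.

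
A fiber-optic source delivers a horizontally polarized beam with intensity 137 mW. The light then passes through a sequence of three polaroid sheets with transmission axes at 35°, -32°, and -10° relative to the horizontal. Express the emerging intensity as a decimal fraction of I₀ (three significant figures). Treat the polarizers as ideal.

By Malus's law, I₁ = 137 mW · cos²(35°) = 91.93 mW.
I₂ = I₁ · cos²(67°) = 91.93 · 0.1527 = 14.03 mW.
I₃ = I₂ · cos²(22°) = 14.03 · 0.8597 = 12.07 mW.
Transmitted fraction = 0.08807.

I/I₀ ≈ 0.0881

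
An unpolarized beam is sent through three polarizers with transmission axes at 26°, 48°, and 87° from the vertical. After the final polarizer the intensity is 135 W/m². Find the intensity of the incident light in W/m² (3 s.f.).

I₀ ≈ 520 W/m²

Unpolarized light through the first polarizer → I₁ = ½ I₀, now polarized at 26°.
I₂ = I₁ cos²(48° − 26°) = 0.5 I₀ · cos²(22°) = 0.4298 I₀.
I₃ = I₂ cos²(87° − 48°) = 0.4298 I₀ · cos²(39°) = 0.2596 I₀.
So 135 W/m² = 0.2596 I₀, giving I₀ = 135/0.2596 = 520 W/m².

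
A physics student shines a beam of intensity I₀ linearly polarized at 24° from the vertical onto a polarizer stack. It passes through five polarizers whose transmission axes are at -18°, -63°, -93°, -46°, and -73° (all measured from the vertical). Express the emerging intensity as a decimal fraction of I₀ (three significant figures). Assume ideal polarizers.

By Malus's law, I₁ = I₀ cos²(-18° − 24°) = I₀ cos²(42°) = 0.5523 I₀.
I₂ = I₁ cos²(-63° + 18°) = 0.5523 I₀ · cos²(45°) = 0.2761 I₀.
I₃ = I₂ cos²(-93° + 63°) = 0.2761 I₀ · cos²(30°) = 0.2071 I₀.
I₄ = I₃ cos²(-46° + 93°) = 0.2071 I₀ · cos²(47°) = 0.09633 I₀.
I₅ = I₄ cos²(-73° + 46°) = 0.09633 I₀ · cos²(27°) = 0.07647 I₀.
Transmitted fraction = 0.07647.

≈ 0.0765 I₀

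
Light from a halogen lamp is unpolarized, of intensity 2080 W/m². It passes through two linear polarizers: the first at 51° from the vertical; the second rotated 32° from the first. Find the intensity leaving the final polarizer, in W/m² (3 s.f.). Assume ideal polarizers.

Unpolarized light through the first polarizer → I₁ = 2080 W/m²/2 = 1040 W/m², polarized at 51°.
I₂ = I₁ · cos²(32°) = 1040 · 0.7192 = 748 W/m².

I ≈ 748 W/m²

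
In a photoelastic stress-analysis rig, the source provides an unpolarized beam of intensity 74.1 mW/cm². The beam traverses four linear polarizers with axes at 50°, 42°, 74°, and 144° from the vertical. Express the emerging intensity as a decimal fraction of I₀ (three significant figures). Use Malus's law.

I/I₀ ≈ 0.0412

Unpolarized light through the first polarizer → I₁ = 74.1 mW/cm²/2 = 37.05 mW/cm², polarized at 50°.
I₂ = I₁ · cos²(8°) = 37.05 · 0.9806 = 36.33 mW/cm².
I₃ = I₂ · cos²(32°) = 36.33 · 0.7192 = 26.13 mW/cm².
I₄ = I₃ · cos²(70°) = 26.13 · 0.117 = 3.057 mW/cm².
Transmitted fraction = 0.04125.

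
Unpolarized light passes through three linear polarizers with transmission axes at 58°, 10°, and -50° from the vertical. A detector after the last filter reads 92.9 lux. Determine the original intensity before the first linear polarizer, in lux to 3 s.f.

I₀ ≈ 1660 lux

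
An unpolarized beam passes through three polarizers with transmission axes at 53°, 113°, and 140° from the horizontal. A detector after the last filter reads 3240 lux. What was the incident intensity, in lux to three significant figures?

I₀ ≈ 3.26e4 lux

Unpolarized light through the first polarizer → I₁ = ½ I₀, now polarized at 53°.
I₂ = I₁ cos²(113° − 53°) = 0.5 I₀ · cos²(60°) = 0.125 I₀.
I₃ = I₂ cos²(140° − 113°) = 0.125 I₀ · cos²(27°) = 0.09924 I₀.
So 3240 lux = 0.09924 I₀, giving I₀ = 3240/0.09924 = 3.265e+04 lux.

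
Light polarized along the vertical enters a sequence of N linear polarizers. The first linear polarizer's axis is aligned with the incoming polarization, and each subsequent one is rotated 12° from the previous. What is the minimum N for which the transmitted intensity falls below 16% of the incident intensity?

N = 43

First polarizer is aligned with the polarization: full transmission.
Each further stage multiplies by cos²(12°) = 0.9568.
After N polarizers: T = 0.9568^(N−1). Require T < 0.16 ⇒ N−1 > ln(0.16)/ln(0.9568) = 41.47, so N−1 ≥ 42 and N = 43.
Check: N=43 gives T = 0.1563 < 0.16; N=42 gives T = 0.1634.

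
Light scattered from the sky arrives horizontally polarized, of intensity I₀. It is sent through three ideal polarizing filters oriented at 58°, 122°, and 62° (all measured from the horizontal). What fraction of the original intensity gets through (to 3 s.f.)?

≈ 0.0135 I₀

I₁ = I₀ cos²(58° − 0°) = I₀ cos²(58°) = 0.2808 I₀.
I₂ = I₁ cos²(122° − 58°) = 0.2808 I₀ · cos²(64°) = 0.05396 I₀.
I₃ = I₂ cos²(62° − 122°) = 0.05396 I₀ · cos²(60°) = 0.01349 I₀.
Transmitted fraction = 0.01349.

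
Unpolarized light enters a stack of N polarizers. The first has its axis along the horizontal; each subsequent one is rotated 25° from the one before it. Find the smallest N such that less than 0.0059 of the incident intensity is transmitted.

N = 24

First polarizer halves the unpolarized light: factor 1/2.
Each further stage multiplies by cos²(25°) = 0.8214.
After N polarizers: T = 0.5·0.8214^(N−1). Require T < 0.0059 ⇒ N−1 > ln(0.0059/0.5)/ln(0.8214) = 22.56, so N−1 ≥ 23 and N = 24.
Check: N=24 gives T = 0.005416 < 0.0059; N=23 gives T = 0.006593.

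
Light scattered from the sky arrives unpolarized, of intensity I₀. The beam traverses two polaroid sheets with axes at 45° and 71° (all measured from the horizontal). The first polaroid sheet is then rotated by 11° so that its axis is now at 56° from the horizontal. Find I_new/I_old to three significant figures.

Before rotation:
Unpolarized light through the first polarizer → I₁ = ½ I₀, now polarized at 45°.
I₂ = I₁ cos²(71° − 45°) = 0.5 I₀ · cos²(26°) = 0.4039 I₀.
After rotation:
Unpolarized light through the first polarizer → I₁ = ½ I₀, now polarized at 56°.
I₂ = I₁ cos²(71° − 56°) = 0.5 I₀ · cos²(15°) = 0.4665 I₀.
Ratio = 0.4665 / 0.4039 = 1.155.

I_new/I_old ≈ 1.15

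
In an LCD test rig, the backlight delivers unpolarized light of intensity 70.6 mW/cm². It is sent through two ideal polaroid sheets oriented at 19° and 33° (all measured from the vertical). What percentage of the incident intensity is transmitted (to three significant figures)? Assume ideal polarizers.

Unpolarized light through the first polarizer → I₁ = 70.6 mW/cm²/2 = 35.3 mW/cm², polarized at 19°.
I₂ = I₁ · cos²(14°) = 35.3 · 0.9415 = 33.23 mW/cm².
That is 47.07% of the incident intensity.

≈ 47.1%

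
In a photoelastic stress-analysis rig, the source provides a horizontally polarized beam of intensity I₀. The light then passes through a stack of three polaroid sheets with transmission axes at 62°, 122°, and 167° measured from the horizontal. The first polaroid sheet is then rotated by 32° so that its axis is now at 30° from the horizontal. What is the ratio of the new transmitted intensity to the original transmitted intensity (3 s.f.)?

I_new/I_old ≈ 0.0166

Before rotation:
I₁ = I₀ cos²(62° − 0°) = I₀ cos²(62°) = 0.2204 I₀.
I₂ = I₁ cos²(122° − 62°) = 0.2204 I₀ · cos²(60°) = 0.0551 I₀.
I₃ = I₂ cos²(167° − 122°) = 0.0551 I₀ · cos²(45°) = 0.02755 I₀.
After rotation:
I₁ = I₀ cos²(30° − 0°) = I₀ cos²(30°) = 0.75 I₀.
Angle between axes 1 and 2: 88°. I₂ = 0.75 I₀ · cos²(88°) = 0.0009135 I₀.
I₃ = I₂ cos²(167° − 122°) = 0.0009135 I₀ · cos²(45°) = 0.0004567 I₀.
Ratio = 0.0004567 / 0.02755 = 0.01658.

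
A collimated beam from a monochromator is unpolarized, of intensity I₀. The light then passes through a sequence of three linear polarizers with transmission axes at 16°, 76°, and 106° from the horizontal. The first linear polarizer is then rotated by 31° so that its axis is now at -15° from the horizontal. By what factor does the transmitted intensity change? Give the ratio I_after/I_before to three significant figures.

Before rotation:
Unpolarized light through the first polarizer → I₁ = ½ I₀, now polarized at 16°.
I₂ = I₁ cos²(76° − 16°) = 0.5 I₀ · cos²(60°) = 0.125 I₀.
I₃ = I₂ cos²(106° − 76°) = 0.125 I₀ · cos²(30°) = 0.09375 I₀.
After rotation:
Unpolarized light through the first polarizer → I₁ = ½ I₀, now polarized at -15°.
Angle between axes 1 and 2: 89°. I₂ = 0.5 I₀ · cos²(89°) = 0.0001523 I₀.
I₃ = I₂ cos²(106° − 76°) = 0.0001523 I₀ · cos²(30°) = 0.0001142 I₀.
Ratio = 0.0001142 / 0.09375 = 0.001218.

I_new/I_old ≈ 0.00122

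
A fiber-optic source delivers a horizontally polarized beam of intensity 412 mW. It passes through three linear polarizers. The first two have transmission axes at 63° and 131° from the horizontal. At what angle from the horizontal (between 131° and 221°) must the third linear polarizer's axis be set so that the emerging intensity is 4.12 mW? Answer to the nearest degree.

θ ≈ 185°

I₁ = I₀ cos²(63° − 0°) = I₀ cos²(63°) = 0.2061 I₀.
I₂ = I₁ cos²(131° − 63°) = 0.2061 I₀ · cos²(68°) = 0.02892 I₀.
Target fraction: 4.12 / 412 mW = 0.01 of I₀.
Need I₃/I₀ = 0.01, so cos²(θ − 131°) = 0.01 / 0.02892 = 0.3457.
θ − 131° = arccos(√0.3457) = 54.0°, giving θ ≈ 131 + 54.0 = 185.0°.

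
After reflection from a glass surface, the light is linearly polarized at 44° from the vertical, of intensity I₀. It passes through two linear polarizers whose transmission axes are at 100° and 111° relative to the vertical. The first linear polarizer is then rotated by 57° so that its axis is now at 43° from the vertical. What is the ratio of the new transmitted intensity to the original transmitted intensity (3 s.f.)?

I_new/I_old ≈ 0.466

Before rotation:
I₁ = I₀ cos²(100° − 44°) = I₀ cos²(56°) = 0.3127 I₀.
I₂ = I₁ cos²(111° − 100°) = 0.3127 I₀ · cos²(11°) = 0.3013 I₀.
After rotation:
I₁ = I₀ cos²(43° − 44°) = I₀ cos²(1°) = 0.9997 I₀.
I₂ = I₁ cos²(111° − 43°) = 0.9997 I₀ · cos²(68°) = 0.1403 I₀.
Ratio = 0.1403 / 0.3013 = 0.4656.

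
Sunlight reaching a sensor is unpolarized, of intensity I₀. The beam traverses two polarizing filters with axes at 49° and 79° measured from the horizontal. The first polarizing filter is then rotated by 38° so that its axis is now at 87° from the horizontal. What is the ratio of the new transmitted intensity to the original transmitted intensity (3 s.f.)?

Before rotation:
Unpolarized light through the first polarizer → I₁ = ½ I₀, now polarized at 49°.
I₂ = I₁ cos²(79° − 49°) = 0.5 I₀ · cos²(30°) = 0.375 I₀.
After rotation:
Unpolarized light through the first polarizer → I₁ = ½ I₀, now polarized at 87°.
I₂ = I₁ cos²(79° − 87°) = 0.5 I₀ · cos²(8°) = 0.4903 I₀.
Ratio = 0.4903 / 0.375 = 1.308.

I_new/I_old ≈ 1.31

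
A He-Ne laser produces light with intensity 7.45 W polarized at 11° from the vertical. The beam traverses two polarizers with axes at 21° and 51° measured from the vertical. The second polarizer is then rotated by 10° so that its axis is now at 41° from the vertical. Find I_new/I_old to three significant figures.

Before rotation:
I₁ = I₀ cos²(21° − 11°) = I₀ cos²(10°) = 0.9698 I₀.
I₂ = I₁ cos²(51° − 21°) = 0.9698 I₀ · cos²(30°) = 0.7274 I₀.
After rotation:
I₁ = I₀ cos²(21° − 11°) = I₀ cos²(10°) = 0.9698 I₀.
I₂ = I₁ cos²(41° − 21°) = 0.9698 I₀ · cos²(20°) = 0.8564 I₀.
Ratio = 0.8564 / 0.7274 = 1.177.

I_new/I_old ≈ 1.18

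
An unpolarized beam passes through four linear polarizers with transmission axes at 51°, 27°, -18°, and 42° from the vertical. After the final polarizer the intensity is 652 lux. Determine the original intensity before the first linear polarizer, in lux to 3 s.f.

I₀ ≈ 1.25e4 lux

Unpolarized light through the first polarizer → I₁ = ½ I₀, now polarized at 51°.
I₂ = I₁ cos²(27° − 51°) = 0.5 I₀ · cos²(24°) = 0.4173 I₀.
I₃ = I₂ cos²(-18° − 27°) = 0.4173 I₀ · cos²(45°) = 0.2086 I₀.
I₄ = I₃ cos²(42° + 18°) = 0.2086 I₀ · cos²(60°) = 0.05216 I₀.
So 652 lux = 0.05216 I₀, giving I₀ = 652/0.05216 = 1.25e+04 lux.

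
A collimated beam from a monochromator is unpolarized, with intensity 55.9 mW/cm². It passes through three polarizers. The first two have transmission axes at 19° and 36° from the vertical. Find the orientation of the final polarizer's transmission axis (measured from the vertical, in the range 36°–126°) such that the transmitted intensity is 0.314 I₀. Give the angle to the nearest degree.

θ ≈ 70°

Unpolarized light through the first polarizer → I₁ = ½ I₀, now polarized at 19°.
I₂ = I₁ cos²(36° − 19°) = 0.5 I₀ · cos²(17°) = 0.4573 I₀.
Need I₃/I₀ = 0.314, so cos²(θ − 36°) = 0.314 / 0.4573 = 0.6867.
θ − 36° = arccos(√0.6867) = 34.0°, giving θ ≈ 36 + 34.0 = 70.0°.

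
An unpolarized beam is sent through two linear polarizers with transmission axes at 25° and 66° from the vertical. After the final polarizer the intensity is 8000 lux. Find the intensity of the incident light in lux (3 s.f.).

Unpolarized light through the first polarizer → I₁ = ½ I₀, now polarized at 25°.
I₂ = I₁ cos²(66° − 25°) = 0.5 I₀ · cos²(41°) = 0.2848 I₀.
So 8000 lux = 0.2848 I₀, giving I₀ = 8000/0.2848 = 2.809e+04 lux.

I₀ ≈ 2.81e4 lux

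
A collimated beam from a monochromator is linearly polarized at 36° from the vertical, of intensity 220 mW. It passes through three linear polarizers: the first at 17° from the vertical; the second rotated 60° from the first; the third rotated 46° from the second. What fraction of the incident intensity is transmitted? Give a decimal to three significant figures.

I/I₀ ≈ 0.108

I₁ = 220 mW · cos²(19°) = 196.7 mW.
I₂ = I₁ · cos²(60°) = 196.7 · 0.25 = 49.17 mW.
I₃ = I₂ · cos²(46°) = 49.17 · 0.4826 = 23.73 mW.
Transmitted fraction = 0.1079.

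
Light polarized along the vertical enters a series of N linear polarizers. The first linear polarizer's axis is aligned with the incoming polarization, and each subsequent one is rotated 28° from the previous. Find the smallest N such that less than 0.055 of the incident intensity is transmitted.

First polarizer is aligned with the polarization: full transmission.
Each further stage multiplies by cos²(28°) = 0.7796.
After N polarizers: T = 0.7796^(N−1). Require T < 0.055 ⇒ N−1 > ln(0.055)/ln(0.7796) = 11.65, so N−1 ≥ 12 and N = 13.
Check: N=13 gives T = 0.0504 < 0.055; N=12 gives T = 0.06465.

N = 13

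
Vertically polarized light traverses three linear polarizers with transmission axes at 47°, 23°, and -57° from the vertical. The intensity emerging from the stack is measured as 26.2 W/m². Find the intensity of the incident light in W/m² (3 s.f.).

I₀ ≈ 2240 W/m²

I₁ = I₀ cos²(47° − 0°) = I₀ cos²(47°) = 0.4651 I₀.
I₂ = I₁ cos²(23° − 47°) = 0.4651 I₀ · cos²(24°) = 0.3882 I₀.
I₃ = I₂ cos²(-57° − 23°) = 0.3882 I₀ · cos²(80°) = 0.0117 I₀.
So 26.2 W/m² = 0.0117 I₀, giving I₀ = 26.2/0.0117 = 2238 W/m².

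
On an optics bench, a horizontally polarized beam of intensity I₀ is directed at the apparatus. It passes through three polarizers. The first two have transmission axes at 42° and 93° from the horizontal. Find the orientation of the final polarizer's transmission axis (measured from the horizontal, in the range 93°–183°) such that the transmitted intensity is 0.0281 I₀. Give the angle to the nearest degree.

By Malus's law, I₁ = I₀ cos²(42° − 0°) = I₀ cos²(42°) = 0.5523 I₀.
I₂ = I₁ cos²(93° − 42°) = 0.5523 I₀ · cos²(51°) = 0.2187 I₀.
Need I₃/I₀ = 0.0281, so cos²(θ − 93°) = 0.0281 / 0.2187 = 0.1285.
θ − 93° = arccos(√0.1285) = 69.0°, giving θ ≈ 93 + 69.0 = 162.0°.

θ ≈ 162°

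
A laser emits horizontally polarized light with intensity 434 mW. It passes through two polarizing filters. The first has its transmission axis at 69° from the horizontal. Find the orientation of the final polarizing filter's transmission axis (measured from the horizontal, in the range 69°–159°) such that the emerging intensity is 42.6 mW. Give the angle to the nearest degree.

θ ≈ 98°

I₁ = I₀ cos²(69° − 0°) = I₀ cos²(69°) = 0.1284 I₀.
Target fraction: 42.6 / 434 mW = 0.09816 of I₀.
Need I₂/I₀ = 0.09816, so cos²(θ − 69°) = 0.09816 / 0.1284 = 0.7643.
θ − 69° = arccos(√0.7643) = 29.0°, giving θ ≈ 69 + 29.0 = 98.0°.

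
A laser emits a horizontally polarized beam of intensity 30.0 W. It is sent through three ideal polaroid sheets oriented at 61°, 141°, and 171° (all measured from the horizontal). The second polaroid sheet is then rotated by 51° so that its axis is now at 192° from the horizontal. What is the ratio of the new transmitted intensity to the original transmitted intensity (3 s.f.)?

Before rotation:
I₁ = I₀ cos²(61° − 0°) = I₀ cos²(61°) = 0.235 I₀.
I₂ = I₁ cos²(141° − 61°) = 0.235 I₀ · cos²(80°) = 0.007087 I₀.
I₃ = I₂ cos²(171° − 141°) = 0.007087 I₀ · cos²(30°) = 0.005316 I₀.
After rotation:
I₁ = I₀ cos²(61° − 0°) = I₀ cos²(61°) = 0.235 I₀.
Angle between axes 1 and 2: 49°. I₂ = 0.235 I₀ · cos²(49°) = 0.1012 I₀.
I₃ = I₂ cos²(171° − 192°) = 0.1012 I₀ · cos²(21°) = 0.08817 I₀.
Ratio = 0.08817 / 0.005316 = 16.59.

I_new/I_old ≈ 16.6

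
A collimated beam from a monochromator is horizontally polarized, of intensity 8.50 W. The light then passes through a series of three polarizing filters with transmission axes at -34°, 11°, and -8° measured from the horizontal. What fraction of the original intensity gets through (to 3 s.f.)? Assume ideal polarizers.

By Malus's law, I₁ = 8.50 W · cos²(34°) = 5.842 W.
I₂ = I₁ · cos²(45°) = 5.842 · 0.5 = 2.921 W.
I₃ = I₂ · cos²(19°) = 2.921 · 0.894 = 2.611 W.
Transmitted fraction = 0.3072.

I/I₀ ≈ 0.307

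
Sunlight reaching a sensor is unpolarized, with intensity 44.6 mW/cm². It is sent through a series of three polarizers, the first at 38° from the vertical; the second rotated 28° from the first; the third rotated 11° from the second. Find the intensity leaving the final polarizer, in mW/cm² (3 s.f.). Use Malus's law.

I ≈ 16.8 mW/cm²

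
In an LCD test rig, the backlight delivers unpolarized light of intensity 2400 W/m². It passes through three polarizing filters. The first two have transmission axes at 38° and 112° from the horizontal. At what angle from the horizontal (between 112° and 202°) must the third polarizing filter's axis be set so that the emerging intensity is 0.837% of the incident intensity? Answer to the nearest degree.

Unpolarized light through the first polarizer → I₁ = ½ I₀, now polarized at 38°.
I₂ = I₁ cos²(112° − 38°) = 0.5 I₀ · cos²(74°) = 0.03799 I₀.
Need I₃/I₀ = 0.00837, so cos²(θ − 112°) = 0.00837 / 0.03799 = 0.2203.
θ − 112° = arccos(√0.2203) = 62.0°, giving θ ≈ 112 + 62.0 = 174.0°.

θ ≈ 174°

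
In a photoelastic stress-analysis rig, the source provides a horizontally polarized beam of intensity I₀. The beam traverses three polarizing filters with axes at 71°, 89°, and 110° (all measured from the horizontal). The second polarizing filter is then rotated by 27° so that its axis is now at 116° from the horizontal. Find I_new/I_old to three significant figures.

I_new/I_old ≈ 0.627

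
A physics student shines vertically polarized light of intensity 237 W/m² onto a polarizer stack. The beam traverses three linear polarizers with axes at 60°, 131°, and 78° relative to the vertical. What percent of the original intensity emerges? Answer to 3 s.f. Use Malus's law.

By Malus's law, I₁ = 237 W/m² · cos²(60°) = 59.25 W/m².
I₂ = I₁ · cos²(71°) = 59.25 · 0.106 = 6.28 W/m².
I₃ = I₂ · cos²(53°) = 6.28 · 0.3622 = 2.275 W/m².
That is 0.9597% of the incident intensity.

≈ 0.960%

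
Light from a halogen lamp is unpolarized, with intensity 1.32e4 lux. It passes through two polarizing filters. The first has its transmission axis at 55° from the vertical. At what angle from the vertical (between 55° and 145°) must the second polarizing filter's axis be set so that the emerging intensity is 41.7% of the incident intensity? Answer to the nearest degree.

θ ≈ 79°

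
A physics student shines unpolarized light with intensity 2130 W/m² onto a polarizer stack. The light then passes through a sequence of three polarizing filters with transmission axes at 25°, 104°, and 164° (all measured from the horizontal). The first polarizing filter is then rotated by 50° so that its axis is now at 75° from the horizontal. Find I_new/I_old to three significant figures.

I_new/I_old ≈ 21.0

Before rotation:
Unpolarized light through the first polarizer → I₁ = ½ I₀, now polarized at 25°.
I₂ = I₁ cos²(104° − 25°) = 0.5 I₀ · cos²(79°) = 0.0182 I₀.
I₃ = I₂ cos²(164° − 104°) = 0.0182 I₀ · cos²(60°) = 0.004551 I₀.
After rotation:
Unpolarized light through the first polarizer → I₁ = ½ I₀, now polarized at 75°.
I₂ = I₁ cos²(104° − 75°) = 0.5 I₀ · cos²(29°) = 0.3825 I₀.
I₃ = I₂ cos²(164° − 104°) = 0.3825 I₀ · cos²(60°) = 0.09562 I₀.
Ratio = 0.09562 / 0.004551 = 21.01.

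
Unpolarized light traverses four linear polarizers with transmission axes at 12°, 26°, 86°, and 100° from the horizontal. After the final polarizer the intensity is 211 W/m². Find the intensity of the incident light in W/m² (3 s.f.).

I₀ ≈ 1900 W/m²

Unpolarized light through the first polarizer → I₁ = ½ I₀, now polarized at 12°.
I₂ = I₁ cos²(26° − 12°) = 0.5 I₀ · cos²(14°) = 0.4707 I₀.
I₃ = I₂ cos²(86° − 26°) = 0.4707 I₀ · cos²(60°) = 0.1177 I₀.
I₄ = I₃ cos²(100° − 86°) = 0.1177 I₀ · cos²(14°) = 0.1108 I₀.
So 211 W/m² = 0.1108 I₀, giving I₀ = 211/0.1108 = 1904 W/m².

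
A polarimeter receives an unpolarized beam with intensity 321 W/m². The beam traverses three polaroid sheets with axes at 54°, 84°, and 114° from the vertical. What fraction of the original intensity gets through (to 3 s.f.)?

I/I₀ ≈ 0.281

Unpolarized light through the first polarizer → I₁ = 321 W/m²/2 = 160.5 W/m², polarized at 54°.
I₂ = I₁ · cos²(30°) = 160.5 · 0.75 = 120.4 W/m².
I₃ = I₂ · cos²(30°) = 120.4 · 0.75 = 90.28 W/m².
Transmitted fraction = 0.2813.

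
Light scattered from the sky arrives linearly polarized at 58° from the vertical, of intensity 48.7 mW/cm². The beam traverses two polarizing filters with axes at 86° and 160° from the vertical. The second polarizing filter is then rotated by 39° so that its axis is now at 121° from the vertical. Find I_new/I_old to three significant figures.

I_new/I_old ≈ 8.83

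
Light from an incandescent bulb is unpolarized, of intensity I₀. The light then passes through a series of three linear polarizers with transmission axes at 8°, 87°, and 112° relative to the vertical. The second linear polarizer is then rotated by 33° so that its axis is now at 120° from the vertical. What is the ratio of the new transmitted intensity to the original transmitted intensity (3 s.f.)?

Before rotation:
Unpolarized light through the first polarizer → I₁ = ½ I₀, now polarized at 8°.
I₂ = I₁ cos²(87° − 8°) = 0.5 I₀ · cos²(79°) = 0.0182 I₀.
I₃ = I₂ cos²(112° − 87°) = 0.0182 I₀ · cos²(25°) = 0.01495 I₀.
After rotation:
Unpolarized light through the first polarizer → I₁ = ½ I₀, now polarized at 8°.
Angle between axes 1 and 2: 68°. I₂ = 0.5 I₀ · cos²(68°) = 0.07017 I₀.
I₃ = I₂ cos²(112° − 120°) = 0.07017 I₀ · cos²(8°) = 0.06881 I₀.
Ratio = 0.06881 / 0.01495 = 4.602.

I_new/I_old ≈ 4.60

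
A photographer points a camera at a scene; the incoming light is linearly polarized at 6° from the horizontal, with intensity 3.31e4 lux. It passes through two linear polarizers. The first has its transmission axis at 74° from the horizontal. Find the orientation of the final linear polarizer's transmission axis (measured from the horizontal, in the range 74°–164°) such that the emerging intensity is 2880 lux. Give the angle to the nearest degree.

By Malus's law, I₁ = I₀ cos²(74° − 6°) = I₀ cos²(68°) = 0.1403 I₀.
Target fraction: 2880 / 3.31e4 lux = 0.08701 of I₀.
Need I₂/I₀ = 0.08701, so cos²(θ − 74°) = 0.08701 / 0.1403 = 0.62.
θ − 74° = arccos(√0.62) = 38.1°, giving θ ≈ 74 + 38.1 = 112.1°.

θ ≈ 112°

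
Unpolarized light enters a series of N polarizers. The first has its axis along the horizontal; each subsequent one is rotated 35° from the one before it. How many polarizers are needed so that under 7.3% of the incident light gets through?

N = 6

First polarizer halves the unpolarized light: factor 1/2.
Each further stage multiplies by cos²(35°) = 0.671.
After N polarizers: T = 0.5·0.671^(N−1). Require T < 0.073 ⇒ N−1 > ln(0.073/0.5)/ln(0.671) = 4.82, so N−1 ≥ 5 and N = 6.
Check: N=6 gives T = 0.06802 < 0.073; N=5 gives T = 0.1014.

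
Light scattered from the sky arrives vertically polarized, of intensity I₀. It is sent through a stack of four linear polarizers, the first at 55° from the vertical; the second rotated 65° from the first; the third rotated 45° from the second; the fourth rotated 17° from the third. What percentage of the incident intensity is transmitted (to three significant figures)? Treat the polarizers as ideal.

≈ 2.69%

By Malus's law, I₁ = I₀ cos²(55° − 0°) = I₀ cos²(55°) = 0.329 I₀.
I₂ = I₁ cos²(65°) = 0.329 · 0.1786 I₀ = 0.05876 I₀.
I₃ = I₂ cos²(45°) = 0.05876 · 0.5 I₀ = 0.02938 I₀.
I₄ = I₃ cos²(17°) = 0.02938 · 0.9145 I₀ = 0.02687 I₀.
That is 2.687% of the incident intensity.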